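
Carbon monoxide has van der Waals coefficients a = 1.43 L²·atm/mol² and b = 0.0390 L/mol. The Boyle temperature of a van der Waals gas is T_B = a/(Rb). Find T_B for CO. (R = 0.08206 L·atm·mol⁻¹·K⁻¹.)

T_B ≈ 446.8 K

For a van der Waals gas the second virial coefficient B₂ = b − a/(RT) vanishes at T_B = a/(Rb).
T_B = 1.43/(0.08206×0.0390) = 1.43/0.0032003 = 446.8 K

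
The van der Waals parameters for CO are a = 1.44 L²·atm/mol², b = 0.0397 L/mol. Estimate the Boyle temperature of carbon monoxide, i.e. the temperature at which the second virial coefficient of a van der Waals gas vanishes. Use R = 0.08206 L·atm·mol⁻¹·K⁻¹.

For a van der Waals gas the second virial coefficient B₂ = b − a/(RT) vanishes at T_B = a/(Rb).
T_B = 1.44/(0.08206×0.0397) = 1.44/0.0032578 = 442.0 K

T_B ≈ 442.0 K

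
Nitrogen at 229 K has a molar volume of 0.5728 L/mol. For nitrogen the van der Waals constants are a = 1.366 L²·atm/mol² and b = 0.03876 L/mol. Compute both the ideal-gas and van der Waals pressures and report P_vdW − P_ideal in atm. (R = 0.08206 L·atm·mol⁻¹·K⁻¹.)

Ideal: P_ideal = RT/V_m = (0.08206)(229)/0.5728 = 32.8068 atm
vdW: P = RT/(V_m − b) − a/V_m² = 18.7917/0.534040 − 1.366/0.328100 = 35.1878 − 4.16336 = 31.0244 atm
ΔP = 31.0244 − 32.8068 = -1.782 atm

ΔP ≈ -1.782 atm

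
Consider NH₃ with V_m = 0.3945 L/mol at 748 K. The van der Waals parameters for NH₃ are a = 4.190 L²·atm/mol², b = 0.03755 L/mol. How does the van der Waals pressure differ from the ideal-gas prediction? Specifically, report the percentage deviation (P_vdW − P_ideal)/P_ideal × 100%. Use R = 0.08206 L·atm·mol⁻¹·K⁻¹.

-6.78 %

Ideal: P_ideal = RT/V_m = (0.08206)(748)/0.3945 = 155.592 atm
vdW: P = RT/(V_m − b) − a/V_m² = 61.3809/0.356950 − 4.190/0.155630 = 171.959 − 26.9228 = 145.036 atm
% deviation = (145.036 − 155.592)/155.592 × 100% = -6.78%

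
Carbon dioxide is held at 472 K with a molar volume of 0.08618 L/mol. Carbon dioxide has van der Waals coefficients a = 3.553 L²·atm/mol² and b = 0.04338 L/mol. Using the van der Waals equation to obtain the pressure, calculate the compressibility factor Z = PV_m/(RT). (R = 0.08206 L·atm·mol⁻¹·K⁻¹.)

P = RT/(V_m − b) − a/V_m² = (0.08206)(472)/(0.08618 − 0.04338) − 3.553/(0.08618)²
  = 38.732/0.042800 − 478.39 = 904.95 − 478.39 = 426.56 atm
Z = PV_m/(RT) = (426.56)(0.08618)/((0.08206)(472)) = 36.761/38.732 = 0.9491

Z ≈ 0.9491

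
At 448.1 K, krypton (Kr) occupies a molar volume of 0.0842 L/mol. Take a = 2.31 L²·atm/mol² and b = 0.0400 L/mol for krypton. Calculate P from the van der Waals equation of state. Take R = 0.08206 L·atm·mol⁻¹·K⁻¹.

P = RT/(V_m − b) − a/V_m²
RT/(V_m − b) = (0.08206)(448.1)/(0.0842 − 0.0400) = 36.771/0.044200 = 831.92 atm
a/V_m² = 2.31/(0.0842)² = 325.83 atm
P = 831.92 − 325.83 = 506.1 atm

P ≈ 506.1 atm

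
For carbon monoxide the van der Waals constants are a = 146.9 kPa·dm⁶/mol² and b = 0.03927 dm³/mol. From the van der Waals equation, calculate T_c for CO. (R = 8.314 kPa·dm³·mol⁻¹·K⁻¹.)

For a van der Waals gas, T_c = 8a/(27Rb).
T_c = 8×146.9/(27×8.314×0.03927) = 1175.2/8.8153 = 133.3 K

T_c ≈ 133.3 K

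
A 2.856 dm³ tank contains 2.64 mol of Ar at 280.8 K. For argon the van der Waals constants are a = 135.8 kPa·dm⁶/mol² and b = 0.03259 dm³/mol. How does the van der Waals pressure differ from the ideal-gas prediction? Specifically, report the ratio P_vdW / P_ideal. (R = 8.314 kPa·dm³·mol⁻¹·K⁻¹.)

Ideal: P_ideal = nRT/V = (2.64)(8.314)(280.8)/2.856 = 2158.01 kPa
vdW: P = nRT/(V − nb) − a n²/V² = 6163.27/2.76996 − 946.472/8.15674 = 2225.04 − 116.036 = 2109.00 kPa
Ratio = 2109.00/2158.01 = 0.9773

P_vdW / P_ideal ≈ 0.9773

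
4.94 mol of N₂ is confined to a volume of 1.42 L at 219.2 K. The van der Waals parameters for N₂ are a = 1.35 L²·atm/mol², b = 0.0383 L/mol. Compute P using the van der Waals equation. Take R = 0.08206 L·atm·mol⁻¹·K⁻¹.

P ≈ 55.86 atm

P = nRT/(V − nb) − a n²/V²
nRT/(V − nb) = (4.94)(0.08206)(219.2)/(1.42 − 4.94×0.0383) = 88.859/1.2308 = 72.196 atm
a n²/V² = (1.35)(4.94)²/(1.42)² = 16.338 atm
P = 72.196 − 16.338 = 55.86 atm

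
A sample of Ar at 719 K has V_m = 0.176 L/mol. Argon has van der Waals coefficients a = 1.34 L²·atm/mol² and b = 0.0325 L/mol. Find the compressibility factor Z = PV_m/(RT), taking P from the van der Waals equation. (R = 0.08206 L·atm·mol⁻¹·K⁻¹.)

P = RT/(V_m − b) − a/V_m² = (0.08206)(719)/(0.176 − 0.0325) − 1.34/(0.176)²
  = 59.001/0.14350 − 43.259 = 411.16 − 43.259 = 367.90 atm
Z = PV_m/(RT) = (367.90)(0.176)/((0.08206)(719)) = 64.750/59.001 = 1.097

Z ≈ 1.097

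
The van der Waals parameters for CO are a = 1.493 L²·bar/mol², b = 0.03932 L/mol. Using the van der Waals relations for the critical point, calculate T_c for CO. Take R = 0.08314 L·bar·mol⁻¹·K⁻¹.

T_c ≈ 135.3 K

For a van der Waals gas, T_c = 8a/(27Rb).
T_c = 8×1.493/(27×0.08314×0.03932) = 11.944/0.088265 = 135.3 K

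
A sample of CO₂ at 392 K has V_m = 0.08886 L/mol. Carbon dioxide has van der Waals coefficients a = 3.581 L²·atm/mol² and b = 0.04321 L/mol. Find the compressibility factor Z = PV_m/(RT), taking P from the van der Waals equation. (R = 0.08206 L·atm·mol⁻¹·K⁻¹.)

P = RT/(V_m − b) − a/V_m² = (0.08206)(392)/(0.08886 − 0.04321) − 3.581/(0.08886)²
  = 32.168/0.045650 − 453.52 = 704.67 − 453.52 = 251.15 atm
Z = PV_m/(RT) = (251.15)(0.08886)/((0.08206)(392)) = 22.317/32.168 = 0.6938

Z ≈ 0.6938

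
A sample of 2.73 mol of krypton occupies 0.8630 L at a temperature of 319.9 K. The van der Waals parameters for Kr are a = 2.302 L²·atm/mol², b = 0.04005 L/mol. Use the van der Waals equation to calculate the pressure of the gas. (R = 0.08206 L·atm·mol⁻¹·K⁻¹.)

P = nRT/(V − nb) − a n²/V²
nRT/(V − nb) = (2.73)(0.08206)(319.9)/(0.8630 − 2.73×0.04005) = 71.665/0.75366 = 95.089 atm
a n²/V² = (2.302)(2.73)²/(0.8630)² = 23.036 atm
P = 95.089 − 23.036 = 72.05 atm

P ≈ 72.05 atm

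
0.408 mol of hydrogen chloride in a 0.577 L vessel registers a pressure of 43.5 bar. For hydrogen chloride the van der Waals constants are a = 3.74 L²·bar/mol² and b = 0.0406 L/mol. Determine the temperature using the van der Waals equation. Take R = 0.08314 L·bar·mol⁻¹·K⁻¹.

T ≈ 749.6 K

T = (P + a n²/V²)(V − nb)/(nR)
P + a n²/V² = 43.5 + (3.74)(0.408)²/(0.577)² = 45.370 bar
V − nb = 0.577 − (0.408)(0.0406) = 0.56044 L
T = (45.370)(0.56044)/((0.408)(0.08314)) = 749.6 K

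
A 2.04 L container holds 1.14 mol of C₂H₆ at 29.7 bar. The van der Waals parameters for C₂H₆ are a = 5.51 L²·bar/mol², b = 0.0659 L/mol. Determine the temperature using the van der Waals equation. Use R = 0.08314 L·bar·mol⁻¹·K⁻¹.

T = (P + a n²/V²)(V − nb)/(nR)
P + a n²/V² = 29.7 + (5.51)(1.14)²/(2.04)² = 31.421 bar
V − nb = 2.04 − (1.14)(0.0659) = 1.9649 L
T = (31.421)(1.9649)/((1.14)(0.08314)) = 651.4 K

T ≈ 651.4 K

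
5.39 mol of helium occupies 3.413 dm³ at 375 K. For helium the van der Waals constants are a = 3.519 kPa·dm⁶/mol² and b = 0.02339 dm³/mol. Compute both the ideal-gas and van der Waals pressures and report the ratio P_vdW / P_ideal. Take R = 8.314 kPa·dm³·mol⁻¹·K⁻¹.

Ideal: P_ideal = nRT/V = (5.39)(8.314)(375)/3.413 = 4923.72 kPa
vdW: P = nRT/(V − nb) − a n²/V² = 16804.7/3.28693 − 102.234/11.6486 = 5112.58 − 8.77651 = 5103.80 kPa
Ratio = 5103.80/4923.72 = 1.037

P_vdW / P_ideal ≈ 1.037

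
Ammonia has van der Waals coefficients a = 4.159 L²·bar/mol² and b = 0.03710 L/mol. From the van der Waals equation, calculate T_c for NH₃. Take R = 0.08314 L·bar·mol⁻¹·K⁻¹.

For a van der Waals gas, T_c = 8a/(27Rb).
T_c = 8×4.159/(27×0.08314×0.03710) = 33.272/0.083281 = 399.5 K

T_c ≈ 399.5 K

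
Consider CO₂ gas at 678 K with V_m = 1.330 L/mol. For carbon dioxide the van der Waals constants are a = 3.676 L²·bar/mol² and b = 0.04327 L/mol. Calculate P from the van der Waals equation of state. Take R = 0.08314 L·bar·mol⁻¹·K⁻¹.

P = RT/(V_m − b) − a/V_m²
RT/(V_m − b) = (0.08314)(678)/(1.330 − 0.04327) = 56.369/1.2867 = 43.809 bar
a/V_m² = 3.676/(1.330)² = 2.0781 bar
P = 43.809 − 2.0781 = 41.73 bar

P ≈ 41.73 bar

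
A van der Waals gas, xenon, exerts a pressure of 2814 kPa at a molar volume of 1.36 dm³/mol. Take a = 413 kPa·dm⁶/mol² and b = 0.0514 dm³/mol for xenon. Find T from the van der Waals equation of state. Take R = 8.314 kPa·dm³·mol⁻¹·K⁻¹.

T = (P + a/V_m²)(V_m − b)/R
P + a/V_m² = 2814 + 413/(1.36)² = 3037.3 kPa
V_m − b = 1.36 − 0.0514 = 1.3086 dm³/mol
T = (3037.3)(1.3086)/8.314 = 478.1 K

T ≈ 478.1 K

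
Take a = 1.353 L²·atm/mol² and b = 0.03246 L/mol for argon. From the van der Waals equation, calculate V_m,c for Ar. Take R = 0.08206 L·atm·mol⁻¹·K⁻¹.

V_m,c ≈ 0.09738 L/mol

For a van der Waals gas, V_m,c = 3b.
V_m,c = 3×0.03246 = 0.09738 L/mol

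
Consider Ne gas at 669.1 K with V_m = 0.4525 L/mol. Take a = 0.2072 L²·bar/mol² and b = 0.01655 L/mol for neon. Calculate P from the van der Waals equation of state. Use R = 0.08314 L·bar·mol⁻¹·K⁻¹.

P ≈ 126.6 bar

P = RT/(V_m − b) − a/V_m²
RT/(V_m − b) = (0.08314)(669.1)/(0.4525 − 0.01655) = 55.629/0.43595 = 127.60 bar
a/V_m² = 0.2072/(0.4525)² = 1.0119 bar
P = 127.60 − 1.0119 = 126.6 bar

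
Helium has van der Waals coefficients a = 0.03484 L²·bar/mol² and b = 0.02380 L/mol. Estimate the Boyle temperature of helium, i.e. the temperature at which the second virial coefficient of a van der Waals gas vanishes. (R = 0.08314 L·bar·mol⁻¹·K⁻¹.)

For a van der Waals gas the second virial coefficient B₂ = b − a/(RT) vanishes at T_B = a/(Rb).
T_B = 0.03484/(0.08314×0.02380) = 0.03484/0.0019787 = 17.61 K

T_B ≈ 17.61 K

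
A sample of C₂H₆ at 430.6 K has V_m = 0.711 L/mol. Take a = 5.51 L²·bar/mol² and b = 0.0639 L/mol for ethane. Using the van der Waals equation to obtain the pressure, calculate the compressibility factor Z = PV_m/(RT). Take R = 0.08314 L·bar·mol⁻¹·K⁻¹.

P = RT/(V_m − b) − a/V_m² = (0.08314)(430.6)/(0.711 − 0.0639) − 5.51/(0.711)²
  = 35.800/0.64710 − 10.900 = 55.324 − 10.900 = 44.424 bar
Z = PV_m/(RT) = (44.424)(0.711)/((0.08314)(430.6)) = 31.585/35.800 = 0.8823

Z ≈ 0.8823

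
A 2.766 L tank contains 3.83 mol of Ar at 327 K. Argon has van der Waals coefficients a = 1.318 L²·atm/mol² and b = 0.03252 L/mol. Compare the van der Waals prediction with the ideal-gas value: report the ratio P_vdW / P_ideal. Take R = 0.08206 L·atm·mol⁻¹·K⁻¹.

Ideal: P_ideal = nRT/V = (3.83)(0.08206)(327)/2.766 = 37.1557 atm
vdW: P = nRT/(V − nb) − a n²/V² = 102.773/2.64145 − 19.3336/7.65076 = 38.9078 − 2.52702 = 36.3808 atm
Ratio = 36.3808/37.1557 = 0.9791

P_vdW / P_ideal ≈ 0.9791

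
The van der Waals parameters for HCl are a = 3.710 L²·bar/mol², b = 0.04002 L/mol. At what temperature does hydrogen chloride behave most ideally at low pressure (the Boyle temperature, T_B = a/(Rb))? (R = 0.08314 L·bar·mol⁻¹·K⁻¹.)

T_B ≈ 1115 K

For a van der Waals gas the second virial coefficient B₂ = b − a/(RT) vanishes at T_B = a/(Rb).
T_B = 3.710/(0.08314×0.04002) = 3.710/0.0033273 = 1115 K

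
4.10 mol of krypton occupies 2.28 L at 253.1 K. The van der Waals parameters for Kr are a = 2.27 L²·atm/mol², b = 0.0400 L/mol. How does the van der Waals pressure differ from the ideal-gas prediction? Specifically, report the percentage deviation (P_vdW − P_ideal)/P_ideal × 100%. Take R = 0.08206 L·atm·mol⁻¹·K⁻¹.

-11.90 %

Ideal: P_ideal = nRT/V = (4.10)(0.08206)(253.1)/2.28 = 37.3485 atm
vdW: P = nRT/(V − nb) − a n²/V² = 85.1545/2.11600 − 38.1587/5.19840 = 40.2431 − 7.34047 = 32.9026 atm
% deviation = (32.9026 − 37.3485)/37.3485 × 100% = -11.90%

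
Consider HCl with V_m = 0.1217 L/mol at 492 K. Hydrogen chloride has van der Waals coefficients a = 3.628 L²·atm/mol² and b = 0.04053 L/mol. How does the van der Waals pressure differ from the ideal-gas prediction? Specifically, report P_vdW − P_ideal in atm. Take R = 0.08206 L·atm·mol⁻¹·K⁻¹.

Ideal: P_ideal = RT/V_m = (0.08206)(492)/0.1217 = 331.746 atm
vdW: P = RT/(V_m − b) − a/V_m² = 40.3735/0.0811700 − 3.628/0.0148109 = 497.394 − 244.955 = 252.439 atm
ΔP = 252.439 − 331.746 = -79.31 atm

ΔP ≈ -79.31 atm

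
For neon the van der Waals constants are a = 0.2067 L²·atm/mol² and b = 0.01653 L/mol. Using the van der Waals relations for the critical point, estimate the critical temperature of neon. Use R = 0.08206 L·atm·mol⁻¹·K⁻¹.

T_c ≈ 45.15 K

For a van der Waals gas, T_c = 8a/(27Rb).
T_c = 8×0.2067/(27×0.08206×0.01653) = 1.6536/0.036624 = 45.15 K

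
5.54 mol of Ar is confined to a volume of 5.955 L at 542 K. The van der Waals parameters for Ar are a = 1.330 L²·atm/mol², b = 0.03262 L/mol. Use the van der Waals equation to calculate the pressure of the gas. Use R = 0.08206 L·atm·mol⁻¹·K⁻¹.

P = nRT/(V − nb) − a n²/V²
nRT/(V − nb) = (5.54)(0.08206)(542)/(5.955 − 5.54×0.03262) = 246.40/5.7743 = 42.672 atm
a n²/V² = (1.330)(5.54)²/(5.955)² = 1.1511 atm
P = 42.672 − 1.1511 = 41.52 atm

P ≈ 41.52 atm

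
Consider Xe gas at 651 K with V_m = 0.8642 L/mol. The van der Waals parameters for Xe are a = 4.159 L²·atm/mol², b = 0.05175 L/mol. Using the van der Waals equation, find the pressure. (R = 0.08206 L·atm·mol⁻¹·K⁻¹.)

P = RT/(V_m − b) − a/V_m²
RT/(V_m − b) = (0.08206)(651)/(0.8642 − 0.05175) = 53.421/0.81245 = 65.753 atm
a/V_m² = 4.159/(0.8642)² = 5.5688 atm
P = 65.753 − 5.5688 = 60.18 atm

P ≈ 60.18 atm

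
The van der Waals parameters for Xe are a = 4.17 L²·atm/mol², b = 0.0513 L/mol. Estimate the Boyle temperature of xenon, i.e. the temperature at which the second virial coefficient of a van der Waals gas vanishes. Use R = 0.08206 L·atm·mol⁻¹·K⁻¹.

For a van der Waals gas the second virial coefficient B₂ = b − a/(RT) vanishes at T_B = a/(Rb).
T_B = 4.17/(0.08206×0.0513) = 4.17/0.0042097 = 990.6 K

T_B ≈ 990.6 K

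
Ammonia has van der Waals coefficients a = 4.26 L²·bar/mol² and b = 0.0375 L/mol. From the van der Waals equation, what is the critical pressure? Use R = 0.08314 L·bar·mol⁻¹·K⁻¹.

For a van der Waals gas, P_c = a/(27b²).
P_c = 4.26/(27×(0.0375)²) = 4.26/0.037969 = 112.2 bar

P_c ≈ 112.2 bar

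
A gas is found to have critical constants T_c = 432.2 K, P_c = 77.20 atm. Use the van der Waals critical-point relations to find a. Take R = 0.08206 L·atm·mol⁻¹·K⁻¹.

From T_c = 8a/(27Rb) and P_c = a/(27b²): a = 27 R² T_c²/(64 P_c).
a = 27×(0.08206)²×(432.2)²/(64×77.20) = 33962/4940.8 = 6.874 L²·atm/mol²

a ≈ 6.874 L²·atm/mol²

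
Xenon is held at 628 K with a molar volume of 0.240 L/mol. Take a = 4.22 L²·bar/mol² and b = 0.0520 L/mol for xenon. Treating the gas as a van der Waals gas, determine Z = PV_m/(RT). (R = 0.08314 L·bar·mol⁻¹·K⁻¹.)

Z ≈ 0.9398

P = RT/(V_m − b) − a/V_m² = (0.08314)(628)/(0.240 − 0.0520) − 4.22/(0.240)²
  = 52.212/0.18800 − 73.264 = 277.72 − 73.264 = 204.46 bar
Z = PV_m/(RT) = (204.46)(0.240)/((0.08314)(628)) = 49.070/52.212 = 0.9398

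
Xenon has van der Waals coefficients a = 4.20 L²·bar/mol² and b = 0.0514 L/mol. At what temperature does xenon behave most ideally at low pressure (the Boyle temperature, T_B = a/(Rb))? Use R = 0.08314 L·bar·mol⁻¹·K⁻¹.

For a van der Waals gas the second virial coefficient B₂ = b − a/(RT) vanishes at T_B = a/(Rb).
T_B = 4.20/(0.08314×0.0514) = 4.20/0.0042734 = 982.8 K

T_B ≈ 982.8 K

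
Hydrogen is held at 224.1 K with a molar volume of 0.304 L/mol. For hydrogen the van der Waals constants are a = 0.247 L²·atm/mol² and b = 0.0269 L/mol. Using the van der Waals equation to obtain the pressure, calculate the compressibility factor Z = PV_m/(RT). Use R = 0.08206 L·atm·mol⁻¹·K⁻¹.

P = RT/(V_m − b) − a/V_m² = (0.08206)(224.1)/(0.304 − 0.0269) − 0.247/(0.304)²
  = 18.390/0.27710 − 2.6727 = 66.366 − 2.6727 = 63.693 atm
Z = PV_m/(RT) = (63.693)(0.304)/((0.08206)(224.1)) = 19.363/18.390 = 1.053

Z ≈ 1.053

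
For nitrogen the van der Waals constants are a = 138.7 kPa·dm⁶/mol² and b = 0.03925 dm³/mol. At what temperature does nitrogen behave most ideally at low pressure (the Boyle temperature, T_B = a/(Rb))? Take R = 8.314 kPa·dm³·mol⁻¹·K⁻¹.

T_B ≈ 425.0 K

For a van der Waals gas the second virial coefficient B₂ = b − a/(RT) vanishes at T_B = a/(Rb).
T_B = 138.7/(8.314×0.03925) = 138.7/0.32632 = 425.0 K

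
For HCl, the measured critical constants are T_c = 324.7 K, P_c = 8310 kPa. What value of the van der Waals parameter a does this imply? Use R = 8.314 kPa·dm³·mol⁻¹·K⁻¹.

a ≈ 370.0 kPa·dm⁶/mol²

From T_c = 8a/(27Rb) and P_c = a/(27b²): a = 27 R² T_c²/(64 P_c).
a = 27×(8.314)²×(324.7)²/(64×8310) = 196765241/531840 = 370.0 kPa·dm⁶/mol²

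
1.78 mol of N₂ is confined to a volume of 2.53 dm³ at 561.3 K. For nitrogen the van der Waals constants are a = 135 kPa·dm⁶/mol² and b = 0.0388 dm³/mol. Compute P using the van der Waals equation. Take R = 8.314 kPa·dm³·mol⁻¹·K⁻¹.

P = nRT/(V − nb) − a n²/V²
nRT/(V − nb) = (1.78)(8.314)(561.3)/(2.53 − 1.78×0.0388) = 8306.6/2.4609 = 3375.4 kPa
a n²/V² = (135)(1.78)²/(2.53)² = 66.824 kPa
P = 3375.4 − 66.824 = 3309 kPa

P ≈ 3309 kPa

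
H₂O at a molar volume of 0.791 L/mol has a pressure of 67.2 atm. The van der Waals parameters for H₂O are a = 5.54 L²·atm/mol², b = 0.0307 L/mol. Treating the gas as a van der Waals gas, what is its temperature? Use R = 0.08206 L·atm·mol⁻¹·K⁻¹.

T = (P + a/V_m²)(V_m − b)/R
P + a/V_m² = 67.2 + 5.54/(0.791)² = 76.054 atm
V_m − b = 0.791 − 0.0307 = 0.76030 L/mol
T = (76.054)(0.76030)/0.08206 = 704.7 K

T ≈ 704.7 K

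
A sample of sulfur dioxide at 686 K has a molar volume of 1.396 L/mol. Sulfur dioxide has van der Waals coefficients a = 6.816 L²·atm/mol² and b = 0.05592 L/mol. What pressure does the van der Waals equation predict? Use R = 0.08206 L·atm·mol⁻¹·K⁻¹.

P ≈ 38.51 atm

P = RT/(V_m − b) − a/V_m²
RT/(V_m − b) = (0.08206)(686)/(1.396 − 0.05592) = 56.293/1.3401 = 42.007 atm
a/V_m² = 6.816/(1.396)² = 3.4975 atm
P = 42.007 − 3.4975 = 38.51 atm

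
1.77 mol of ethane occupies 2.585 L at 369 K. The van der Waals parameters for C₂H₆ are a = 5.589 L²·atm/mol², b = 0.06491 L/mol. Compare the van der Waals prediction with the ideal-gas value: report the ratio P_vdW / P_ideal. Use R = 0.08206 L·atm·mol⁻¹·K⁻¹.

P_vdW / P_ideal ≈ 0.9201

Ideal: P_ideal = nRT/V = (1.77)(0.08206)(369)/2.585 = 20.7334 atm
vdW: P = nRT/(V − nb) − a n²/V² = 53.5958/2.47011 − 17.5098/6.68223 = 21.6977 − 2.62035 = 19.0774 atm
Ratio = 19.0774/20.7334 = 0.9201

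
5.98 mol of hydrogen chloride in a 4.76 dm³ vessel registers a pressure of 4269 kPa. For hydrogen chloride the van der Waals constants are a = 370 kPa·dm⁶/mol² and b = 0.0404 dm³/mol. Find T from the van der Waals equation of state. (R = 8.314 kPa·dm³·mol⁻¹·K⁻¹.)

T = (P + a n²/V²)(V − nb)/(nR)
P + a n²/V² = 4269 + (370)(5.98)²/(4.76)² = 4853.0 kPa
V − nb = 4.76 − (5.98)(0.0404) = 4.5184 dm³
T = (4853.0)(4.5184)/((5.98)(8.314)) = 441.0 K

T ≈ 441.0 K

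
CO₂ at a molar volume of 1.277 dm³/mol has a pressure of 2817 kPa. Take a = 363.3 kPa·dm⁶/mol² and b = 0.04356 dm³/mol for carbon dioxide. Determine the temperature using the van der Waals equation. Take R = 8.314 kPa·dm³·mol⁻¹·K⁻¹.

T = (P + a/V_m²)(V_m − b)/R
P + a/V_m² = 2817 + 363.3/(1.277)² = 3039.8 kPa
V_m − b = 1.277 − 0.04356 = 1.2334 dm³/mol
T = (3039.8)(1.2334)/8.314 = 451.0 K

T ≈ 451.0 K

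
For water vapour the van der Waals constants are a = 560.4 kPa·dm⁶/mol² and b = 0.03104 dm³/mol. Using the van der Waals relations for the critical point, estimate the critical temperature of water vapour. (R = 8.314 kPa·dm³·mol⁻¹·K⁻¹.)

T_c ≈ 643.4 K

For a van der Waals gas, T_c = 8a/(27Rb).
T_c = 8×560.4/(27×8.314×0.03104) = 4483.2/6.9678 = 643.4 K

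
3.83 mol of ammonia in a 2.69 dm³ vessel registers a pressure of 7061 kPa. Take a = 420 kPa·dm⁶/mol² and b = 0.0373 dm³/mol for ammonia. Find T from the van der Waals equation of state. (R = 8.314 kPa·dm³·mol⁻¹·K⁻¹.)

T = (P + a n²/V²)(V − nb)/(nR)
P + a n²/V² = 7061 + (420)(3.83)²/(2.69)² = 7912.4 kPa
V − nb = 2.69 − (3.83)(0.0373) = 2.5471 dm³
T = (7912.4)(2.5471)/((3.83)(8.314)) = 632.9 K

T ≈ 632.9 K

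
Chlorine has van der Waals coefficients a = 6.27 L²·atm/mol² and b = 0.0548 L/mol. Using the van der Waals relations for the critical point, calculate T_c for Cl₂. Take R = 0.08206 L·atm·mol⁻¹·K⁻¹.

T_c ≈ 413.1 K

For a van der Waals gas, T_c = 8a/(27Rb).
T_c = 8×6.27/(27×0.08206×0.0548) = 50.160/0.12142 = 413.1 K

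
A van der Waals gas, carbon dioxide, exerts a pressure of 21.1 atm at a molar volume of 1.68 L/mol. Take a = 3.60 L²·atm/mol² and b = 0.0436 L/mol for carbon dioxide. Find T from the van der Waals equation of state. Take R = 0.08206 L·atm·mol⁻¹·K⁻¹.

T = (P + a/V_m²)(V_m − b)/R
P + a/V_m² = 21.1 + 3.60/(1.68)² = 22.376 atm
V_m − b = 1.68 − 0.0436 = 1.6364 L/mol
T = (22.376)(1.6364)/0.08206 = 446.2 K

T ≈ 446.2 K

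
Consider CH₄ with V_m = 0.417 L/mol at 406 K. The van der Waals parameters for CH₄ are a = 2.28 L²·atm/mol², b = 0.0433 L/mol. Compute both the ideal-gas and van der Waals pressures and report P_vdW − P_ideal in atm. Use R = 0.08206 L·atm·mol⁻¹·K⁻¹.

ΔP ≈ -3.854 atm

Ideal: P_ideal = RT/V_m = (0.08206)(406)/0.417 = 79.8953 atm
vdW: P = RT/(V_m − b) − a/V_m² = 33.3164/0.373700 − 2.28/0.173889 = 89.1528 − 13.1118 = 76.0410 atm
ΔP = 76.0410 − 79.8953 = -3.854 atm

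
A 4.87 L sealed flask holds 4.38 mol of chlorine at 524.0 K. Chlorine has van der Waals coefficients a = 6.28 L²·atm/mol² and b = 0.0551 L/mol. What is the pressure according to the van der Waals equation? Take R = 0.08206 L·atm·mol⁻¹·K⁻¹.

P = nRT/(V − nb) − a n²/V²
nRT/(V − nb) = (4.38)(0.08206)(524.0)/(4.87 − 4.38×0.0551) = 188.34/4.6287 = 40.690 atm
a n²/V² = (6.28)(4.38)²/(4.87)² = 5.0798 atm
P = 40.690 − 5.0798 = 35.61 atm

P ≈ 35.61 atm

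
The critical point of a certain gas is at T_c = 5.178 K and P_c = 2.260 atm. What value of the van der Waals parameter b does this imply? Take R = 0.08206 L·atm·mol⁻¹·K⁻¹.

From T_c = 8a/(27Rb) and P_c = a/(27b²): b = R T_c/(8 P_c).
b = (0.08206)(5.178)/(8×2.260) = 0.42491/18.080 = 0.02350 L/mol

b ≈ 0.02350 L/mol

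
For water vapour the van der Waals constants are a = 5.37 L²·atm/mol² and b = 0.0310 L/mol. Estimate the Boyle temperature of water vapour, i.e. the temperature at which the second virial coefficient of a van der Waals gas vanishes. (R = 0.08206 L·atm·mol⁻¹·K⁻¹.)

For a van der Waals gas the second virial coefficient B₂ = b − a/(RT) vanishes at T_B = a/(Rb).
T_B = 5.37/(0.08206×0.0310) = 5.37/0.0025439 = 2111 K

T_B ≈ 2111 K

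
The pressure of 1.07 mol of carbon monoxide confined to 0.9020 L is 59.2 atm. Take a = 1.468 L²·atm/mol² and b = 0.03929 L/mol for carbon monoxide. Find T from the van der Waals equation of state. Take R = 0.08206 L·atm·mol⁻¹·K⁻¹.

T ≈ 600.0 K

T = (P + a n²/V²)(V − nb)/(nR)
P + a n²/V² = 59.2 + (1.468)(1.07)²/(0.9020)² = 61.266 atm
V − nb = 0.9020 − (1.07)(0.03929) = 0.85996 L
T = (61.266)(0.85996)/((1.07)(0.08206)) = 600.0 K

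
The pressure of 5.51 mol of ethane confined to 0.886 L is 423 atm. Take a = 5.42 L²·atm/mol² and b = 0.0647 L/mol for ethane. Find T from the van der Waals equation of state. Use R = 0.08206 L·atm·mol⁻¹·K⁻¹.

T = (P + a n²/V²)(V − nb)/(nR)
P + a n²/V² = 423 + (5.42)(5.51)²/(0.886)² = 632.62 atm
V − nb = 0.886 − (5.51)(0.0647) = 0.52950 L
T = (632.62)(0.52950)/((5.51)(0.08206)) = 740.8 K

T ≈ 740.8 K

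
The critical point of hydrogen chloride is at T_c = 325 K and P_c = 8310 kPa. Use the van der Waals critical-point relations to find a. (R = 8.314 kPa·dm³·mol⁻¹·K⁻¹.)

From T_c = 8a/(27Rb) and P_c = a/(27b²): a = 27 R² T_c²/(64 P_c).
a = 27×(8.314)²×(325)²/(64×8310) = 197129003/531840 = 370.7 kPa·dm⁶/mol²

a ≈ 370.7 kPa·dm⁶/mol²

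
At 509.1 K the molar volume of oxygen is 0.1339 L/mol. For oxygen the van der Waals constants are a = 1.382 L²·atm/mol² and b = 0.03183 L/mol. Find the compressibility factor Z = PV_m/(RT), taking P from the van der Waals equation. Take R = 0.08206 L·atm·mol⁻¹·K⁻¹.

Z ≈ 1.065

P = RT/(V_m − b) − a/V_m² = (0.08206)(509.1)/(0.1339 − 0.03183) − 1.382/(0.1339)²
  = 41.777/0.10207 − 77.081 = 409.30 − 77.081 = 332.22 atm
Z = PV_m/(RT) = (332.22)(0.1339)/((0.08206)(509.1)) = 44.484/41.777 = 1.065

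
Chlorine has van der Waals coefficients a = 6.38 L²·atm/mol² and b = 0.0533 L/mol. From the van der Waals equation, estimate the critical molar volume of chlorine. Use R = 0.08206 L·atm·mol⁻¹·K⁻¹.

V_m,c ≈ 0.1599 L/mol

For a van der Waals gas, V_m,c = 3b.
V_m,c = 3×0.0533 = 0.1599 L/mol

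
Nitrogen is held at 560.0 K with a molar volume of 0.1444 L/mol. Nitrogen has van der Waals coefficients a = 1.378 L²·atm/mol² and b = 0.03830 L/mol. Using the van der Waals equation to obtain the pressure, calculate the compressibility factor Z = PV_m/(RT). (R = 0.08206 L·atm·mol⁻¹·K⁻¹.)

P = RT/(V_m − b) − a/V_m² = (0.08206)(560.0)/(0.1444 − 0.03830) − 1.378/(0.1444)²
  = 45.954/0.10610 − 66.087 = 433.12 − 66.087 = 367.03 atm
Z = PV_m/(RT) = (367.03)(0.1444)/((0.08206)(560.0)) = 52.999/45.954 = 1.153

Z ≈ 1.153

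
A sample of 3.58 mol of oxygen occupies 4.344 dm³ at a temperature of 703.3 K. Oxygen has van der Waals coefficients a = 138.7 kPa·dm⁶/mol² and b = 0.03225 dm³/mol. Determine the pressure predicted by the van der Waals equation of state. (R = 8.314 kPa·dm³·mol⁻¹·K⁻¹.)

P = nRT/(V − nb) − a n²/V²
nRT/(V − nb) = (3.58)(8.314)(703.3)/(4.344 − 3.58×0.03225) = 20933/4.2285 = 4950.5 kPa
a n²/V² = (138.7)(3.58)²/(4.344)² = 94.203 kPa
P = 4950.5 − 94.203 = 4856 kPa

P ≈ 4856 kPa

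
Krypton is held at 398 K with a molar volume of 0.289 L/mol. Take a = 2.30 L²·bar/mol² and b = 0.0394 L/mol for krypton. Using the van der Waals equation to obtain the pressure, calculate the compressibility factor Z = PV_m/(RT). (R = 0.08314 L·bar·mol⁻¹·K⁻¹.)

P = RT/(V_m − b) − a/V_m² = (0.08314)(398)/(0.289 − 0.0394) − 2.30/(0.289)²
  = 33.090/0.24960 − 27.538 = 132.57 − 27.538 = 105.03 bar
Z = PV_m/(RT) = (105.03)(0.289)/((0.08314)(398)) = 30.354/33.090 = 0.9173

Z ≈ 0.9173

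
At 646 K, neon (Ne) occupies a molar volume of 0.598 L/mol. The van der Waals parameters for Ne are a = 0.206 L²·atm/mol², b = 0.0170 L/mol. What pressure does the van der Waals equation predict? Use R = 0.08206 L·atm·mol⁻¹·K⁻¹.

P ≈ 90.66 atm

P = RT/(V_m − b) − a/V_m²
RT/(V_m − b) = (0.08206)(646)/(0.598 − 0.0170) = 53.011/0.58100 = 91.241 atm
a/V_m² = 0.206/(0.598)² = 0.57606 atm
P = 91.241 − 0.57606 = 90.66 atm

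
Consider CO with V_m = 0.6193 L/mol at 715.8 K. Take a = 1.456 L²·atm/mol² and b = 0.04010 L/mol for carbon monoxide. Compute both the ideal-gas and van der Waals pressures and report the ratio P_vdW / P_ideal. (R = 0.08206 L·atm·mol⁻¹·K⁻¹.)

P_vdW / P_ideal ≈ 1.029

Ideal: P_ideal = RT/V_m = (0.08206)(715.8)/0.6193 = 94.8467 atm
vdW: P = RT/(V_m − b) − a/V_m² = 58.7385/0.579200 − 1.456/0.383532 = 101.413 − 3.79629 = 97.617 atm
Ratio = 97.617/94.8467 = 1.029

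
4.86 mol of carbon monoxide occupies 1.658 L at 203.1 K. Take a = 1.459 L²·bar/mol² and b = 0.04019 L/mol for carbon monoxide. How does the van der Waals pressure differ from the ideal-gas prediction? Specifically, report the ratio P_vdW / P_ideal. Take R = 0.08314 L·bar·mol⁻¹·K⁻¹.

Ideal: P_ideal = nRT/V = (4.86)(0.08314)(203.1)/1.658 = 49.4962 bar
vdW: P = nRT/(V − nb) − a n²/V² = 82.0647/1.46268 − 34.4610/2.74896 = 56.1057 − 12.5360 = 43.5697 bar
Ratio = 43.5697/49.4962 = 0.8803

P_vdW / P_ideal ≈ 0.8803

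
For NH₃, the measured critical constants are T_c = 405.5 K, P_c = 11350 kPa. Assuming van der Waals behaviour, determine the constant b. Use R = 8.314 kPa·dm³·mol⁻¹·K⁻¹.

From T_c = 8a/(27Rb) and P_c = a/(27b²): b = R T_c/(8 P_c).
b = (8.314)(405.5)/(8×11350) = 3371.3/90800 = 0.03713 dm³/mol

b ≈ 0.03713 dm³/mol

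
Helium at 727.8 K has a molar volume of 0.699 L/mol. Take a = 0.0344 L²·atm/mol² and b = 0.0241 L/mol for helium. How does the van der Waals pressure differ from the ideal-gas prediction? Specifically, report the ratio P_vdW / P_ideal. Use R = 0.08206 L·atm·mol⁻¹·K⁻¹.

P_vdW / P_ideal ≈ 1.035

Ideal: P_ideal = RT/V_m = (0.08206)(727.8)/0.699 = 85.4410 atm
vdW: P = RT/(V_m − b) − a/V_m² = 59.7233/0.674900 − 0.0344/0.488601 = 88.4921 − 0.0704051 = 88.4217 atm
Ratio = 88.4217/85.4410 = 1.035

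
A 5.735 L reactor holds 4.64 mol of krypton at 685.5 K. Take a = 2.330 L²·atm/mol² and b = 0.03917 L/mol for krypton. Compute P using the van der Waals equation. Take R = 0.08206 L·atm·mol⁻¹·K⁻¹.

P = nRT/(V − nb) − a n²/V²
nRT/(V − nb) = (4.64)(0.08206)(685.5)/(5.735 − 4.64×0.03917) = 261.01/5.5533 = 47.001 atm
a n²/V² = (2.330)(4.64)²/(5.735)² = 1.5252 atm
P = 47.001 − 1.5252 = 45.48 atm

P ≈ 45.48 atm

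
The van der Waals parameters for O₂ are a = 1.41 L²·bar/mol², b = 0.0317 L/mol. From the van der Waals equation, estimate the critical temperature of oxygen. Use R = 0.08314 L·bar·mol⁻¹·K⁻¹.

T_c ≈ 158.5 K

For a van der Waals gas, T_c = 8a/(27Rb).
T_c = 8×1.41/(27×0.08314×0.0317) = 11.280/0.071160 = 158.5 K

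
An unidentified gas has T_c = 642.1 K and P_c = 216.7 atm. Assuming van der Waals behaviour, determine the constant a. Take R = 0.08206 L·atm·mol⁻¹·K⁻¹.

a ≈ 5.405 L²·atm/mol²

From T_c = 8a/(27Rb) and P_c = a/(27b²): a = 27 R² T_c²/(64 P_c).
a = 27×(0.08206)²×(642.1)²/(64×216.7) = 74960/13869 = 5.405 L²·atm/mol²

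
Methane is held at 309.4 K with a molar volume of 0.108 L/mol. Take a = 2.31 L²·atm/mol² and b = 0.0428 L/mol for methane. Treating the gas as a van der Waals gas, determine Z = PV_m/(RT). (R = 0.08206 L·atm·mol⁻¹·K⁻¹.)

Z ≈ 0.8140

P = RT/(V_m − b) − a/V_m² = (0.08206)(309.4)/(0.108 − 0.0428) − 2.31/(0.108)²
  = 25.389/0.065200 − 198.05 = 389.40 − 198.05 = 191.35 atm
Z = PV_m/(RT) = (191.35)(0.108)/((0.08206)(309.4)) = 20.666/25.389 = 0.8140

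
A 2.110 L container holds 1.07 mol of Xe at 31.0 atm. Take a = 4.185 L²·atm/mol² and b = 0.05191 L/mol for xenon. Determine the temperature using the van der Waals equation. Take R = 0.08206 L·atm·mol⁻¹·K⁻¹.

T = (P + a n²/V²)(V − nb)/(nR)
P + a n²/V² = 31.0 + (4.185)(1.07)²/(2.110)² = 32.076 atm
V − nb = 2.110 − (1.07)(0.05191) = 2.0545 L
T = (32.076)(2.0545)/((1.07)(0.08206)) = 750.5 K

T ≈ 750.5 K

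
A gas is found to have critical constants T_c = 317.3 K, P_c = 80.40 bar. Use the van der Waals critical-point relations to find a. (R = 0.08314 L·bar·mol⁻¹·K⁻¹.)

From T_c = 8a/(27Rb) and P_c = a/(27b²): a = 27 R² T_c²/(64 P_c).
a = 27×(0.08314)²×(317.3)²/(64×80.40) = 18790/5145.6 = 3.652 L²·bar/mol²

a ≈ 3.652 L²·bar/mol²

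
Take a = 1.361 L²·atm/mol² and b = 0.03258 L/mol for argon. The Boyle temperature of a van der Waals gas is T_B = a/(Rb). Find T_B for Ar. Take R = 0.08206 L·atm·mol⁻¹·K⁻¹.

For a van der Waals gas the second virial coefficient B₂ = b − a/(RT) vanishes at T_B = a/(Rb).
T_B = 1.361/(0.08206×0.03258) = 1.361/0.0026735 = 509.1 K

T_B ≈ 509.1 K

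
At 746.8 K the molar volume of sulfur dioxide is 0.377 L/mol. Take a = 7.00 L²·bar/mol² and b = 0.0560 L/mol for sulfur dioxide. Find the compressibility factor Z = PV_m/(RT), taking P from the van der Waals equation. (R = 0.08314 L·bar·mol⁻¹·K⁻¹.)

Z ≈ 0.8754

P = RT/(V_m − b) − a/V_m² = (0.08314)(746.8)/(0.377 − 0.0560) − 7.00/(0.377)²
  = 62.089/0.32100 − 49.251 = 193.42 − 49.251 = 144.17 bar
Z = PV_m/(RT) = (144.17)(0.377)/((0.08314)(746.8)) = 54.352/62.089 = 0.8754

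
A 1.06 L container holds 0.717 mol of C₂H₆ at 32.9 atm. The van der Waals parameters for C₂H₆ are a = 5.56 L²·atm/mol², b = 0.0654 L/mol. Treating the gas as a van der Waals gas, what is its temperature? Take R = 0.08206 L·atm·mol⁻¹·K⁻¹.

T = (P + a n²/V²)(V − nb)/(nR)
P + a n²/V² = 32.9 + (5.56)(0.717)²/(1.06)² = 35.444 atm
V − nb = 1.06 − (0.717)(0.0654) = 1.0131 L
T = (35.444)(1.0131)/((0.717)(0.08206)) = 610.3 K

T ≈ 610.3 K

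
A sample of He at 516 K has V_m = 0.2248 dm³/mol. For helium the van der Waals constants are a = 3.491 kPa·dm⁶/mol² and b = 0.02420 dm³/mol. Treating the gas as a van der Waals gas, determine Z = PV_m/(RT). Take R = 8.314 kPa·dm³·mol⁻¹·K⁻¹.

Z ≈ 1.117

P = RT/(V_m − b) − a/V_m² = (8.314)(516)/(0.2248 − 0.02420) − 3.491/(0.2248)²
  = 4290.0/0.20060 − 69.081 = 21386 − 69.081 = 21317 kPa
Z = PV_m/(RT) = (21317)(0.2248)/((8.314)(516)) = 4792.1/4290.0 = 1.117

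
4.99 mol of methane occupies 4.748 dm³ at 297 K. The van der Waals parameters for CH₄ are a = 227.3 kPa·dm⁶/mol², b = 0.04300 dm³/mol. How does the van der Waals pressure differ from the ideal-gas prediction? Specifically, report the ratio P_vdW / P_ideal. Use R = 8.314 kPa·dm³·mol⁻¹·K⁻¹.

Ideal: P_ideal = nRT/V = (4.99)(8.314)(297)/4.748 = 2595.11 kPa
vdW: P = nRT/(V − nb) − a n²/V² = 12321.6/4.53343 − 5659.79/22.5435 = 2717.94 − 251.061 = 2466.88 kPa
Ratio = 2466.88/2595.11 = 0.9506

P_vdW / P_ideal ≈ 0.9506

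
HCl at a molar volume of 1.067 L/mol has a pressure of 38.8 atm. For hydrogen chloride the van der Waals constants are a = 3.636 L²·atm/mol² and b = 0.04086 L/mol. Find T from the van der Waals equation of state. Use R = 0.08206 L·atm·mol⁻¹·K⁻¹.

T ≈ 525.1 K

T = (P + a/V_m²)(V_m − b)/R
P + a/V_m² = 38.8 + 3.636/(1.067)² = 41.994 atm
V_m − b = 1.067 − 0.04086 = 1.0261 L/mol
T = (41.994)(1.0261)/0.08206 = 525.1 K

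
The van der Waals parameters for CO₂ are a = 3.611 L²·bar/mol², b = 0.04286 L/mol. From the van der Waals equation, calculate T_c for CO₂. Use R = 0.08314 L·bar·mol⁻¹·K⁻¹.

For a van der Waals gas, T_c = 8a/(27Rb).
T_c = 8×3.611/(27×0.08314×0.04286) = 28.888/0.096211 = 300.3 K

T_c ≈ 300.3 K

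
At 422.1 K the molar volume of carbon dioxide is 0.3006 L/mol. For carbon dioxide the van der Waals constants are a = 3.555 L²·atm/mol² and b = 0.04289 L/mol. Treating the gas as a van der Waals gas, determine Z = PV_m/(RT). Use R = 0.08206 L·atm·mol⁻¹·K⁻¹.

P = RT/(V_m − b) − a/V_m² = (0.08206)(422.1)/(0.3006 − 0.04289) − 3.555/(0.3006)²
  = 34.638/0.25771 − 39.342 = 134.41 − 39.342 = 95.07 atm
Z = PV_m/(RT) = (95.07)(0.3006)/((0.08206)(422.1)) = 28.578/34.638 = 0.8250

Z ≈ 0.8250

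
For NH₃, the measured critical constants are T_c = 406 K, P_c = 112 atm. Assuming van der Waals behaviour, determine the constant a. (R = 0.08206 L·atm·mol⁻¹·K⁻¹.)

From T_c = 8a/(27Rb) and P_c = a/(27b²): a = 27 R² T_c²/(64 P_c).
a = 27×(0.08206)²×(406)²/(64×112) = 29969/7168.0 = 4.181 L²·atm/mol²

a ≈ 4.181 L²·atm/mol²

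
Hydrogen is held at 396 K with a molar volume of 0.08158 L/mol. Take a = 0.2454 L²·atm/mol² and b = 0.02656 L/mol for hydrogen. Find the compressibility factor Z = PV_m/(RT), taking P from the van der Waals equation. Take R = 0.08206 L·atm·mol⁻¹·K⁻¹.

Z ≈ 1.390

P = RT/(V_m − b) − a/V_m² = (0.08206)(396)/(0.08158 − 0.02656) − 0.2454/(0.08158)²
  = 32.496/0.055020 − 36.873 = 590.62 − 36.873 = 553.75 atm
Z = PV_m/(RT) = (553.75)(0.08158)/((0.08206)(396)) = 45.175/32.496 = 1.390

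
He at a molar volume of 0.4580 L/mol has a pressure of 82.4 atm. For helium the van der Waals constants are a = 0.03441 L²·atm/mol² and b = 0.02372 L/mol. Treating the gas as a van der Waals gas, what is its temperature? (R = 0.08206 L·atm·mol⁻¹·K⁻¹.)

T = (P + a/V_m²)(V_m − b)/R
P + a/V_m² = 82.4 + 0.03441/(0.4580)² = 82.564 atm
V_m − b = 0.4580 − 0.02372 = 0.43428 L/mol
T = (82.564)(0.43428)/0.08206 = 436.9 K

T ≈ 436.9 K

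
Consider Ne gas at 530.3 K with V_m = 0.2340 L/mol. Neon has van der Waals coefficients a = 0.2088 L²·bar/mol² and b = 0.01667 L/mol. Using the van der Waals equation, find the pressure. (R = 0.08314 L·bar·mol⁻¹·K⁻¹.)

P = RT/(V_m − b) − a/V_m²
RT/(V_m − b) = (0.08314)(530.3)/(0.2340 − 0.01667) = 44.089/0.21733 = 202.87 bar
a/V_m² = 0.2088/(0.2340)² = 3.8133 bar
P = 202.87 − 3.8133 = 199.1 bar

P ≈ 199.1 bar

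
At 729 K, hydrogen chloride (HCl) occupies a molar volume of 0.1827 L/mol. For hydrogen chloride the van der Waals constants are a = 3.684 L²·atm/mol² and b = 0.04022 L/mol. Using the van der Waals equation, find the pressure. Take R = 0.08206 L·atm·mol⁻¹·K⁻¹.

P ≈ 309.5 atm

P = RT/(V_m − b) − a/V_m²
RT/(V_m − b) = (0.08206)(729)/(0.1827 − 0.04022) = 59.822/0.14248 = 419.86 atm
a/V_m² = 3.684/(0.1827)² = 110.37 atm
P = 419.86 − 110.37 = 309.5 atm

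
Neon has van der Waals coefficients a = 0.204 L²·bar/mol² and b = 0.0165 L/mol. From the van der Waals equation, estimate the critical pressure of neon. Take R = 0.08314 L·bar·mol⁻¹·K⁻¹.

P_c ≈ 27.75 bar

For a van der Waals gas, P_c = a/(27b²).
P_c = 0.204/(27×(0.0165)²) = 0.204/0.0073508 = 27.75 bar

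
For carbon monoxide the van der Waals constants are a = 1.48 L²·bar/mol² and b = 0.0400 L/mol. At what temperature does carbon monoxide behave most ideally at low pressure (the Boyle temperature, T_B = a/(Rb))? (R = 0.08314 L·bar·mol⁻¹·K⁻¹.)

For a van der Waals gas the second virial coefficient B₂ = b − a/(RT) vanishes at T_B = a/(Rb).
T_B = 1.48/(0.08314×0.0400) = 1.48/0.0033256 = 445.0 K

T_B ≈ 445.0 K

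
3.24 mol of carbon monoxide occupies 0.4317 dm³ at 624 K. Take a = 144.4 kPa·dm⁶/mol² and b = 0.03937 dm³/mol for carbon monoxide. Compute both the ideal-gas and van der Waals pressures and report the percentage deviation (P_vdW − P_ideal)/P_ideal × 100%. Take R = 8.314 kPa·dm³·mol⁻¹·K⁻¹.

Ideal: P_ideal = nRT/V = (3.24)(8.314)(624)/0.4317 = 38936.6 kPa
vdW: P = nRT/(V − nb) − a n²/V² = 16808.9/0.304141 − 1515.85/0.186365 = 55266.8 − 8133.77 = 47133.0 kPa
% deviation = (47133.0 − 38936.6)/38936.6 × 100% = 21.05%

21.05 %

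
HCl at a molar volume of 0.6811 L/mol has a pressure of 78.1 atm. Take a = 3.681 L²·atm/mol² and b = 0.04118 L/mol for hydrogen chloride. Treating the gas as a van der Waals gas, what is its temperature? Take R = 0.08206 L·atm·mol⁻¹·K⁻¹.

T = (P + a/V_m²)(V_m − b)/R
P + a/V_m² = 78.1 + 3.681/(0.6811)² = 86.035 atm
V_m − b = 0.6811 − 0.04118 = 0.63992 L/mol
T = (86.035)(0.63992)/0.08206 = 670.9 K

T ≈ 670.9 K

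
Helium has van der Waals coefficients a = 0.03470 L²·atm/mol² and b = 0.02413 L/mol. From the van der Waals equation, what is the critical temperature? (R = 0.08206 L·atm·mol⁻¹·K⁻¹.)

T_c ≈ 5.192 K

For a van der Waals gas, T_c = 8a/(27Rb).
T_c = 8×0.03470/(27×0.08206×0.02413) = 0.27760/0.053463 = 5.192 K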